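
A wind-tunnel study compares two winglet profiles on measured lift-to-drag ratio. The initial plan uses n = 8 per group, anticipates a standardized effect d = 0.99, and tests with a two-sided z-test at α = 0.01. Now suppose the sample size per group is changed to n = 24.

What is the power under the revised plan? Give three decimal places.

With n = 24 per group: δ = d·√(n/2) = 0.99 × √(24/2) = 3.4295. Critical value z_{0.005} = 2.576.
Revised power = Φ(δ − 2.576) + Φ(−δ − 2.576) = Φ(0.854) + Φ(-6.005) = 0.8033 + 0.0000 = 0.8033.

Power ≈ 0.803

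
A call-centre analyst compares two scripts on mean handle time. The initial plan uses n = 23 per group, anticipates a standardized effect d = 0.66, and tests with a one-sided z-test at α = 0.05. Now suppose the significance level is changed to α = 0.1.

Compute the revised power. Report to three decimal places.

δ = d·√(n/2) = 0.66 × √(23/2) = 2.2382 (unchanged). New critical value: z_{0.1} = 1.282.
Revised power = P(Z > 1.282 − δ) = Φ(0.957) = 0.8306.

Power ≈ 0.831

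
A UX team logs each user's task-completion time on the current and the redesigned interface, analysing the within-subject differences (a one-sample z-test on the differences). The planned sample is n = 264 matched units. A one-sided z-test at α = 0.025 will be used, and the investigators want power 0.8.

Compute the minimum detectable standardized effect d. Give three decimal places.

d ≈ 0.172

Required noncentrality: δ = z_{0.025} + z_{0.20} = 1.960 + 0.842 = 2.802.
δ = d·√n ⇒ d = δ/√n = 2.802/√264 = 0.1724.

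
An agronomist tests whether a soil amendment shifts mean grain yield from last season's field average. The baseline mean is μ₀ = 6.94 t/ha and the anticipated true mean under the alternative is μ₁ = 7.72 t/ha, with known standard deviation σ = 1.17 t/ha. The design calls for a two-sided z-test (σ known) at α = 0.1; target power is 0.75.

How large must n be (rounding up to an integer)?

n = 13

Standardized effect: d = |μ₁ − μ₀| / σ = |7.72 − 6.94| / 1.17 = 0.6667
Set Φ(δ − 1.645) = 0.75; then δ − 1.645 = Φ⁻¹(0.75) = 0.674, giving δ = 2.319.
(Ignoring the negligible lower-tail rejection probability gives the usual closed-form inversion.)
δ = d·√n ⇒ n = (δ/d)² = (2.319 / 0.6667)² = 12.10.
Rounding up, n = 13.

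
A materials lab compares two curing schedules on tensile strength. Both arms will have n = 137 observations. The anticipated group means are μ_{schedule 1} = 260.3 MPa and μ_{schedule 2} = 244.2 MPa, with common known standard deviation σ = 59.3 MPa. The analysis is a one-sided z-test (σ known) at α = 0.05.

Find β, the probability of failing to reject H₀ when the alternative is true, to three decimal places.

β ≈ 0.274

Standardized effect: d = |μ_{schedule 1} − μ_{schedule 2}| / σ = |260.3 − 244.2| / 59.3 = 0.2715
Noncentrality parameter: δ = d·√(n/2) = 0.2715 × √(137/2) = 2.2471
Critical value for a one-sided test at α = 0.05: z_α = 1.645.
Power = P(Z > 1.645 − δ) = Φ(0.602) = 0.7265.
Type II error: β = 1 − power = 1 − 0.7265 = 0.2735.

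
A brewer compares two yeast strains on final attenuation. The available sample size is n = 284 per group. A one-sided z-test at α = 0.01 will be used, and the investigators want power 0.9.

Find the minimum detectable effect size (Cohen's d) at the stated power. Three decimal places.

Need Φ(δ − 2.326) = 0.9, so δ = 2.326 + 1.282 = 3.608.
δ = d·√(n/2) ⇒ d = δ/√(n/2) = 3.608/√(284/2) = 0.3028.

d ≈ 0.303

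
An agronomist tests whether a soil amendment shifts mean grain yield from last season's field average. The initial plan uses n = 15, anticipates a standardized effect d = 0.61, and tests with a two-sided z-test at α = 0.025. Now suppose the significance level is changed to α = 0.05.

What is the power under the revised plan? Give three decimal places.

Power ≈ 0.656

δ = d·√n = 0.61 × √15 = 2.3625 (unchanged). New critical value: z_{0.025} = 1.960.
Revised power = Φ(δ − 1.960) + Φ(−δ − 1.960) = Φ(0.403) + Φ(-4.322) = 0.6564 + 0.0000 = 0.6564.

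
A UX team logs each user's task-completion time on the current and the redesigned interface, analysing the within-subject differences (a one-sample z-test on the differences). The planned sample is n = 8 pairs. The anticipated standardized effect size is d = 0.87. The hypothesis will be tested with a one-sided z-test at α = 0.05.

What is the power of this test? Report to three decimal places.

Power ≈ 0.793

Noncentrality parameter: δ = d·√n = 0.87 × √8 = 2.4607
Critical value for a one-sided test at α = 0.05: z_α = 1.645.
Power = Φ(δ − 1.645) = Φ(0.816) = 0.7927.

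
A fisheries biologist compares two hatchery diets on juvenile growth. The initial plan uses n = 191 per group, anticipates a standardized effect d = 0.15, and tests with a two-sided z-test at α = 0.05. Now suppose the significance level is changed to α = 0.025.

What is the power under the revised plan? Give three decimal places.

Power ≈ 0.219

δ = d·√(n/2) = 0.15 × √(191/2) = 1.4659 (unchanged). New critical value: z_{0.0125} = 2.241.
Revised power = Φ(δ − 2.241) + Φ(−δ − 2.241) = Φ(-0.776) + Φ(-3.707) = 0.2190 + 0.0001 = 0.2191.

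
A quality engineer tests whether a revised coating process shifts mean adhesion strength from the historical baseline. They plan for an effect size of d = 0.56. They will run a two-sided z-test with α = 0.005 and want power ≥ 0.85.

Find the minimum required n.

For power 0.85 need Φ(δ − z_{0.0025}) = 0.85, so δ = z_{0.0025} + z_{0.15} = 2.807 + 1.036 = 3.843.
(For δ > 0 the lower-tail rejection region contributes negligibly to power, so the one-term inversion is standard.)
δ = d·√n ⇒ n = (δ/d)² = (3.843 / 0.56)² = 47.11.
Rounding up, n = 48.

n = 48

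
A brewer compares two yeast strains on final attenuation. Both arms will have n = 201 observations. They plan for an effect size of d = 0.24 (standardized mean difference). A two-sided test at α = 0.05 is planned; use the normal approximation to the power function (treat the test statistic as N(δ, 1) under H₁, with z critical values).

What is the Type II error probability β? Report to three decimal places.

β ≈ 0.328

Noncentrality parameter: δ = d·√(n/2) = 0.24 × √(201/2) = 2.4060
Two-sided α = 0.05 → critical value z_{0.025} = 1.960.
Power = Φ(δ − 1.960) + Φ(−δ − 1.960) = Φ(0.446) + Φ(-4.366) = 0.6722 + 0.0000 = 0.6722.
Type II error: β = 1 − power = 1 − 0.6722 = 0.3278.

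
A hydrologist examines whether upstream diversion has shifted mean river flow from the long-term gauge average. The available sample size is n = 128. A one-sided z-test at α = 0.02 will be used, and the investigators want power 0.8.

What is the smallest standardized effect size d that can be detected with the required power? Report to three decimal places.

d ≈ 0.256

Need Φ(δ − 2.054) = 0.8, so δ = 2.054 + 0.842 = 2.895.
δ = d·√n ⇒ d = δ/√n = 2.895/√128 = 0.2559.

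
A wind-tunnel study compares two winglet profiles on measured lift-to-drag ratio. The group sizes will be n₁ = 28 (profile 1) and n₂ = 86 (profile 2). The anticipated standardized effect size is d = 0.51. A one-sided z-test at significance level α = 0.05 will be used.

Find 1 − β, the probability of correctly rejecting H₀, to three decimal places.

Power ≈ 0.758

Noncentrality parameter: δ = d / √(1/n₁ + 1/n₂) = 0.51 / √(1/28 + 1/86) = 2.3439
One-sided α = 0.05 → critical value z_{0.05} = 1.645.
Power = Φ(δ − 1.645) = Φ(0.699) = 0.7578.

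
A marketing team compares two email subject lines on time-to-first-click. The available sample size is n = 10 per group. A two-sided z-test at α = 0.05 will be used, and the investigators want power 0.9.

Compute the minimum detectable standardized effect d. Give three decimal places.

Required noncentrality: δ = z_{0.025} + z_{0.10} = 1.960 + 1.282 = 3.242.
(The second rejection-region term Φ(−δ − z_{α/2}) is negligible and dropped.)
δ = d·√(n/2) ⇒ d = δ/√(n/2) = 3.242/√(10/2) = 1.4496.

d ≈ 1.450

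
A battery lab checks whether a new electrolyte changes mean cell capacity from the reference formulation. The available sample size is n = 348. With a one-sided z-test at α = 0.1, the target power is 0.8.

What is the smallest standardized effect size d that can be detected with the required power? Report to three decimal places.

d ≈ 0.114

Need Φ(δ − 1.282) = 0.8, so δ = 1.282 + 0.842 = 2.123.
δ = d·√n ⇒ d = δ/√n = 2.123/√348 = 0.1138.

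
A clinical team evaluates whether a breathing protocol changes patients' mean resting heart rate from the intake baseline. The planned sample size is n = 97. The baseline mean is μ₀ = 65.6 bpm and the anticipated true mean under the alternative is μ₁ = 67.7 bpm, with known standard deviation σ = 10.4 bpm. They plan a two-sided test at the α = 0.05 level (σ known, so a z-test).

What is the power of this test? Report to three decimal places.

Power ≈ 0.512

Standardized effect: d = |μ₁ − μ₀| / σ = |67.7 − 65.6| / 10.4 = 0.2019
Noncentrality parameter: δ = d·√n = 0.2019 × √97 = 1.9887
Critical value for a two-sided test at α = 0.05: z_{α/2} = 1.960.
Power = Φ(δ − 1.960) + Φ(−δ − 1.960) = Φ(0.029) + Φ(-3.949) = 0.5115 + 0.0000 = 0.5115.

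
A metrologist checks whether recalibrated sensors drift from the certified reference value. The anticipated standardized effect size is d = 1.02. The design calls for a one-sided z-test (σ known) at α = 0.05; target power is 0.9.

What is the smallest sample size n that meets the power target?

n = 9

Set Φ(δ − 1.645) = 0.9; then δ − 1.645 = Φ⁻¹(0.9) = 1.282, giving δ = 2.926.
δ = d·√n ⇒ n = (δ/d)² = (2.926 / 1.02)² = 8.23.
Round up to the next whole unit.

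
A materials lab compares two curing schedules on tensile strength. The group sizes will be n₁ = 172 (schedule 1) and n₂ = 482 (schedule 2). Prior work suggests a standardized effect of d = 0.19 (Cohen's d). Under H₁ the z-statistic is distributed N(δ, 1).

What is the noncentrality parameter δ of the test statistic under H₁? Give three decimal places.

δ ≈ 2.139

The noncentrality parameter scales effect size by the design's sample-size factor: δ = d / √(1/n₁ + 1/n₂) = 0.19 / √(1/172 + 1/482) = 2.1392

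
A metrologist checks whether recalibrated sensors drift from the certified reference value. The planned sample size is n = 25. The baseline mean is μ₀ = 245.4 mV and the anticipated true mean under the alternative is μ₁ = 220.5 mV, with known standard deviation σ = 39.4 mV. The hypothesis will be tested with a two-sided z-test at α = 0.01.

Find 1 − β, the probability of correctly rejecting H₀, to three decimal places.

Power ≈ 0.720

Standardized effect: d = |μ₁ − μ₀| / σ = |220.5 − 245.4| / 39.4 = 0.6320
Noncentrality parameter: δ = d·√n = 0.6320 × √25 = 3.1599
Critical value for a two-sided test at α = 0.01: z_{α/2} = 2.576.
Power = Φ(δ − 2.576) + Φ(−δ − 2.576) = Φ(0.584) + Φ(-5.736) = 0.7204 + 0.0000 = 0.7204.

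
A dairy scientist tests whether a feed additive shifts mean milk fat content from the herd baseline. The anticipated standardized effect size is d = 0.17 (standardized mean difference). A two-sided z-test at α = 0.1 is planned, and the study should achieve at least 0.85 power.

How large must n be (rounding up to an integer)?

Set Φ(δ − 1.645) = 0.85; then δ − 1.645 = Φ⁻¹(0.85) = 1.036, giving δ = 2.681.
(The Φ(−δ − z_{α/2}) term is vanishingly small for δ > 0 and is dropped in the standard sample-size formula.)
δ = d·√n ⇒ n = (δ/d)² = (2.681 / 0.17)² = 248.76.
Round up to the next whole unit.

n = 249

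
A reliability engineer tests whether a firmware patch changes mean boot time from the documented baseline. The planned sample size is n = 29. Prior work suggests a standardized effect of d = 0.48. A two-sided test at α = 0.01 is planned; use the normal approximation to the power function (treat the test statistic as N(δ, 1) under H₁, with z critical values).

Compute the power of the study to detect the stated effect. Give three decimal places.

Power ≈ 0.504

Noncentrality parameter: δ = d·√n = 0.48 × √29 = 2.5849
Two-sided α = 0.01 → critical value z_{0.005} = 2.576.
Power = Φ(δ − 2.576) + Φ(−δ − 2.576) = Φ(0.009) + Φ(-5.161) = 0.5036 + 0.0000 = 0.5036.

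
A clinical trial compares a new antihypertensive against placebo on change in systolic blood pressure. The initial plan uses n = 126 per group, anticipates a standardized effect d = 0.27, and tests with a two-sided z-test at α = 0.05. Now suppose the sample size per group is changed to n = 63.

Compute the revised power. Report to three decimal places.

With n = 63 per group: δ = d·√(n/2) = 0.27 × √(63/2) = 1.5154. Critical value z_{0.025} = 1.960.
Revised power = Φ(δ − 1.960) + Φ(−δ − 1.960) = Φ(-0.445) + Φ(-3.475) = 0.3283 + 0.0003 = 0.3286.

Power ≈ 0.329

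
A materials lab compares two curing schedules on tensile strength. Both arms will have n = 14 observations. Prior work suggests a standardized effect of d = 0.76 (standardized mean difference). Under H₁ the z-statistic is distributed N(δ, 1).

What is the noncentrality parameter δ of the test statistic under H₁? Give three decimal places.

δ = d·√(n/2) = 0.76 × √(14/2) = 2.0108

δ ≈ 2.011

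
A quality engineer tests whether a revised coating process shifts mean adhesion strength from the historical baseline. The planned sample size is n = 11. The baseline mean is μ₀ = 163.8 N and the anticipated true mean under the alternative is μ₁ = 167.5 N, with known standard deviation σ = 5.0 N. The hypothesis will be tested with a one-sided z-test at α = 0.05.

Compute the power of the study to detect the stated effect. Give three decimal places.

Standardized effect: d = |μ₁ − μ₀| / σ = |167.5 − 163.8| / 5.0 = 0.7400
Noncentrality parameter: δ = d·√n = 0.7400 × √11 = 2.4543
One-sided α = 0.05 → critical value z_{0.05} = 1.645.
Power = P(Z > 1.645 − δ) = Φ(0.809) = 0.7909.

Power ≈ 0.791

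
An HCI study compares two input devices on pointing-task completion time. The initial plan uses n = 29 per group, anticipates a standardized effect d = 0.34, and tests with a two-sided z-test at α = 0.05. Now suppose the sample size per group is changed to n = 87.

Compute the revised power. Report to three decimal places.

With n = 87 per group: δ = d·√(n/2) = 0.34 × √(87/2) = 2.2425. Critical value z_{0.025} = 1.960.
Revised power = Φ(δ − 1.960) + Φ(−δ − 1.960) = Φ(0.282) + Φ(-4.202) = 0.6112 + 0.0000 = 0.6112.

Power ≈ 0.611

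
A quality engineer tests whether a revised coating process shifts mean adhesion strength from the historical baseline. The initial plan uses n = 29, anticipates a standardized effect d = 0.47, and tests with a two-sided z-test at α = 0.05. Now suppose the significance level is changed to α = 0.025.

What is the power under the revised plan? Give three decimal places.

δ = d·√n = 0.47 × √29 = 2.5310 (unchanged). New critical value: z_{0.0125} = 2.241.
Revised power = Φ(δ − 2.241) + Φ(−δ − 2.241) = Φ(0.290) + Φ(-4.772) = 0.6139 + 0.0000 = 0.6139.

Power ≈ 0.614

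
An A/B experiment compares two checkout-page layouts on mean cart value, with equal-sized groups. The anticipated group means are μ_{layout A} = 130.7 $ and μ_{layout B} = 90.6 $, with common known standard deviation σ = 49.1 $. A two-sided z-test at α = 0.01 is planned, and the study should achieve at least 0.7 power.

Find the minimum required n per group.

Standardized effect: d = |μ_{layout A} − μ_{layout B}| / σ = |130.7 − 90.6| / 49.1 = 0.8167
Set Φ(δ − 2.576) = 0.7; then δ − 2.576 = Φ⁻¹(0.7) = 0.524, giving δ = 3.100.
(Ignoring the negligible lower-tail rejection probability gives the usual closed-form inversion.)
δ = d·√(n/2) ⇒ n = 2(δ/d)² = 2 × (3.100 / 0.8167)² = 28.82.
Rounding up, n = 29 per group.

n = 29 per group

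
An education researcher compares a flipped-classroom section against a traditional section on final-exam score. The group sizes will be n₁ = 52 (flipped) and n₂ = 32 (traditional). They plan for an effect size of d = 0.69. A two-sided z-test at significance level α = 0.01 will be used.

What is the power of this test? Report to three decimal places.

Noncentrality parameter: δ = d / √(1/n₁ + 1/n₂) = 0.69 / √(1/52 + 1/32) = 3.0710
Two-sided α = 0.01 → critical value z_{0.005} = 2.576.
Power = Φ(δ − 2.576) + Φ(−δ − 2.576) = Φ(0.495) + Φ(-5.647) = 0.6898 + 0.0000 = 0.6898.

Power ≈ 0.690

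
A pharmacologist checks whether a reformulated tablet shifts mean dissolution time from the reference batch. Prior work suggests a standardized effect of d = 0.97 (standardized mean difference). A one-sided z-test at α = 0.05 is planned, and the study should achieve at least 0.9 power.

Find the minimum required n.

n = 10

Set Φ(δ − 1.645) = 0.9; then δ − 1.645 = Φ⁻¹(0.9) = 1.282, giving δ = 2.926.
δ = d·√n ⇒ n = (δ/d)² = (2.926 / 0.97)² = 9.10.
Round up to the next whole unit.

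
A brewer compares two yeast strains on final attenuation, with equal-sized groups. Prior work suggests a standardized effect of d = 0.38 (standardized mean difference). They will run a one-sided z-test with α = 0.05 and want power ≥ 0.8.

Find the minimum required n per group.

n = 86 per group

For power 0.8 need Φ(δ − z_{0.05}) = 0.8, so δ = z_{0.05} + z_{0.20} = 1.645 + 0.842 = 2.486.
δ = d·√(n/2) ⇒ n = 2(δ/d)² = 2 × (2.486 / 0.38)² = 85.63.
Round up to the next whole unit.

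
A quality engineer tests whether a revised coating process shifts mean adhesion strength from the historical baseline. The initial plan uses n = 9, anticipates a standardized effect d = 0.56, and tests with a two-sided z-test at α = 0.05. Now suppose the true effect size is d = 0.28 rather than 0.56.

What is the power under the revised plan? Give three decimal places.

Power ≈ 0.134

With d = 0.28: δ = d·√n = 0.28 × √9 = 0.8400. Critical value z_{0.025} = 1.960.
Revised power = Φ(δ − 1.960) + Φ(−δ − 1.960) = Φ(-1.120) + Φ(-2.800) = 0.1314 + 0.0026 = 0.1339.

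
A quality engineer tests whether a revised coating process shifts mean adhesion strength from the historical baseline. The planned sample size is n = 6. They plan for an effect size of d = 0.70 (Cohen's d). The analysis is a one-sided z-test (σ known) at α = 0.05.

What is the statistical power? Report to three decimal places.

Power ≈ 0.528

Noncentrality parameter: δ = d·√n = 0.70 × √6 = 1.7146
Critical value for a one-sided test at α = 0.05: z_α = 1.645.
Power = Φ(δ − 1.645) = Φ(0.070) = 0.5278.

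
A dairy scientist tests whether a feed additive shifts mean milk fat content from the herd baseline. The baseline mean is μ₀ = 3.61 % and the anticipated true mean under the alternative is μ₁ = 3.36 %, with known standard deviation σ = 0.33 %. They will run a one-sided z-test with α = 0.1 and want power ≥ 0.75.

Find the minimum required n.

Standardized effect: d = |μ₁ − μ₀| / σ = |3.36 − 3.61| / 0.33 = 0.7576
For power 0.75 need Φ(δ − z_{0.1}) = 0.75, so δ = z_{0.1} + z_{0.25} = 1.282 + 0.674 = 1.956.
δ = d·√n ⇒ n = (δ/d)² = (1.956 / 0.7576)² = 6.67.
Round up to the next whole unit.

n = 7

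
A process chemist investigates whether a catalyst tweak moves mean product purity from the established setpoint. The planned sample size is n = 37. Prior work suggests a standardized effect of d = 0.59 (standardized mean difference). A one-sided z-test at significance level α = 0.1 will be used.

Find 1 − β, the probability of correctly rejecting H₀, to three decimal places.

Noncentrality parameter: δ = d·√n = 0.59 × √37 = 3.5888
One-sided α = 0.1 → critical value z_{0.1} = 1.282.
Power = P(Z > 1.282 − δ) = Φ(2.307) = 0.9895.

Power ≈ 0.989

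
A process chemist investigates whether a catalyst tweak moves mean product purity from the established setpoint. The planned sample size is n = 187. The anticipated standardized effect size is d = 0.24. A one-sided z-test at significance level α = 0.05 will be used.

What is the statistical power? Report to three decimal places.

Power ≈ 0.949

Noncentrality parameter: δ = d·√n = 0.24 × √187 = 3.2820
One-sided α = 0.05 → critical value z_{0.05} = 1.645.
Power = Φ(δ − 1.645) = Φ(1.637) = 0.9492.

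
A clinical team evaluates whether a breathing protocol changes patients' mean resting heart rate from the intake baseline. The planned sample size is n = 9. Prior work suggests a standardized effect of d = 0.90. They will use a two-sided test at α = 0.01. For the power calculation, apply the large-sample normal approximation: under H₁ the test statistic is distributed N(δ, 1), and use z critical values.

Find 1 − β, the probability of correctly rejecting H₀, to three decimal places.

Power ≈ 0.549

Noncentrality parameter: δ = d·√n = 0.90 × √9 = 2.7000
Two-sided α = 0.01 → critical value z_{0.005} = 2.576.
Power = Φ(δ − 2.576) + Φ(−δ − 2.576) = Φ(0.124) + Φ(-5.276) = 0.5494 + 0.0000 = 0.5494.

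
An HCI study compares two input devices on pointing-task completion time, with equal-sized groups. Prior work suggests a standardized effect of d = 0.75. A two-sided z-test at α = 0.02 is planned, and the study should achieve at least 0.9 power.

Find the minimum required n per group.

n = 47 per group

For power 0.9 need Φ(δ − z_{0.01}) = 0.9, so δ = z_{0.01} + z_{0.10} = 2.326 + 1.282 = 3.608.
(The Φ(−δ − z_{α/2}) term is vanishingly small for δ > 0 and is dropped in the standard sample-size formula.)
δ = d·√(n/2) ⇒ n = 2(δ/d)² = 2 × (3.608 / 0.75)² = 46.28.
Rounding up, n = 47 per group.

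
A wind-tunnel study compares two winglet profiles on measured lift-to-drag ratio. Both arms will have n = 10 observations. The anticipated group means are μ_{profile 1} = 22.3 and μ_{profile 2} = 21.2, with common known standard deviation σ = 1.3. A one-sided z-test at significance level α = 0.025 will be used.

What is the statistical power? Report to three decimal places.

Standardized effect: d = |μ_{profile 1} − μ_{profile 2}| / σ = |22.3 − 21.2| / 1.3 = 0.8462
Noncentrality parameter: δ = d·√(n/2) = 0.8462 × √(10/2) = 1.8921
One-sided α = 0.025 → critical value z_{0.025} = 1.960.
Power = Φ(δ − 1.960) = Φ(-0.068) = 0.4729.

Power ≈ 0.473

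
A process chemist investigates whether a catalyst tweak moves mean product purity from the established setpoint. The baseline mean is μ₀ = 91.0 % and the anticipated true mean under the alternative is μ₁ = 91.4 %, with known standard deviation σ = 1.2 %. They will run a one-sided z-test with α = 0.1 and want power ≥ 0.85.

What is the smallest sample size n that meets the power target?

n = 49

Standardized effect: d = |μ₁ − μ₀| / σ = |91.4 − 91.0| / 1.2 = 0.3333
Set Φ(δ − 1.282) = 0.85; then δ − 1.282 = Φ⁻¹(0.85) = 1.036, giving δ = 2.318.
δ = d·√n ⇒ n = (δ/d)² = (2.318 / 0.3333)² = 48.36.
Round up to the next whole unit.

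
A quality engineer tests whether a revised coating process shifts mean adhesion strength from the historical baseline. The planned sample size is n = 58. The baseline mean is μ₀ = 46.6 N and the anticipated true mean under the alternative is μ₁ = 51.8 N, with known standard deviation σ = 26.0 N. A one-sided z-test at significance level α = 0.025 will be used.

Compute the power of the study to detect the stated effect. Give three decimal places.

Standardized effect: d = |μ₁ − μ₀| / σ = |51.8 − 46.6| / 26.0 = 0.2000
Noncentrality parameter: δ = d·√n = 0.2000 × √58 = 1.5232
One-sided α = 0.025 → critical value z_{0.025} = 1.960.
Power = P(Z > 1.960 − δ) = Φ(-0.437) = 0.3311.

Power ≈ 0.331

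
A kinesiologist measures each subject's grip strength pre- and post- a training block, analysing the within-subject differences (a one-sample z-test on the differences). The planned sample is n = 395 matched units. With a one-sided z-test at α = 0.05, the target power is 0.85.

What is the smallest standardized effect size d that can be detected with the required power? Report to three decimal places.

Required noncentrality: δ = z_{0.05} + z_{0.15} = 1.645 + 1.036 = 2.681.
δ = d·√n ⇒ d = δ/√n = 2.681/√395 = 0.1349.

d ≈ 0.135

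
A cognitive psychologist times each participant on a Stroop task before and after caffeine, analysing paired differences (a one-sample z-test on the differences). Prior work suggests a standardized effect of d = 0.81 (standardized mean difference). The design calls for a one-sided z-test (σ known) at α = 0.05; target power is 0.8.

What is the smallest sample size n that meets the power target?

Set Φ(δ − 1.645) = 0.8; then δ − 1.645 = Φ⁻¹(0.8) = 0.842, giving δ = 2.486.
δ = d·√n ⇒ n = (δ/d)² = (2.486 / 0.81)² = 9.42.
Round up to the next whole unit.

n = 10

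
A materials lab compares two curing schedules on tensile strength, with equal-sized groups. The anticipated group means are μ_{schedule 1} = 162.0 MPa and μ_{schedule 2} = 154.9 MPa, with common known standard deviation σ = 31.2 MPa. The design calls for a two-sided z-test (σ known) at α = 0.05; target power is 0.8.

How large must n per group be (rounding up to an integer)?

n = 304 per group

Standardized effect: d = |μ_{schedule 1} − μ_{schedule 2}| / σ = |162.0 − 154.9| / 31.2 = 0.2276
For power 0.8 need Φ(δ − z_{0.025}) = 0.8, so δ = z_{0.025} + z_{0.20} = 1.960 + 0.842 = 2.802.
(The Φ(−δ − z_{α/2}) term is vanishingly small for δ > 0 and is dropped in the standard sample-size formula.)
δ = d·√(n/2) ⇒ n = 2(δ/d)² = 2 × (2.802 / 0.2276)² = 303.13.
Round up to the next whole unit.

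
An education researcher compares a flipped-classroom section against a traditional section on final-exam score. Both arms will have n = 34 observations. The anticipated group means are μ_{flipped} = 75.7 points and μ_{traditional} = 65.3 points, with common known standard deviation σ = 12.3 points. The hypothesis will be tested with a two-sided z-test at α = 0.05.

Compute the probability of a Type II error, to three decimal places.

β ≈ 0.063

Standardized effect: d = |μ_{flipped} − μ_{traditional}| / σ = |75.7 − 65.3| / 12.3 = 0.8455
Noncentrality parameter: δ = d·√(n/2) = 0.8455 × √(34/2) = 3.4862
Critical value for a two-sided test at α = 0.05: z_{α/2} = 1.960.
Power = Φ(δ − 1.960) + Φ(−δ − 1.960) = Φ(1.526) + Φ(-5.446) = 0.9365 + 0.0000 = 0.9365.
Type II error: β = 1 − power = 1 − 0.9365 = 0.0635.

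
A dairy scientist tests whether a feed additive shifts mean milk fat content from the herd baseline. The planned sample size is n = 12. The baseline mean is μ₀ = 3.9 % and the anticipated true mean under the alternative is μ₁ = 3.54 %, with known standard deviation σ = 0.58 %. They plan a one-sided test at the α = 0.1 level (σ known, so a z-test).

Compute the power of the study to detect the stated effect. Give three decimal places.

Standardized effect: d = |μ₁ − μ₀| / σ = |3.54 − 3.9| / 0.58 = 0.6207
Noncentrality parameter: δ = d·√n = 0.6207 × √12 = 2.1501
One-sided α = 0.1 → critical value z_{0.1} = 1.282.
Power = P(Z > 1.282 − δ) = Φ(0.869) = 0.8075.

Power ≈ 0.807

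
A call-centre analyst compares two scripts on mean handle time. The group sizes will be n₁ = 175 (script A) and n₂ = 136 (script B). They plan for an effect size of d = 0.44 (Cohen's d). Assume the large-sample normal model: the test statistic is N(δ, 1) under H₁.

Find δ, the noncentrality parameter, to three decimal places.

δ ≈ 3.849

The noncentrality parameter scales effect size by the design's sample-size factor: δ = d / √(1/n₁ + 1/n₂) = 0.44 / √(1/175 + 1/136) = 3.8491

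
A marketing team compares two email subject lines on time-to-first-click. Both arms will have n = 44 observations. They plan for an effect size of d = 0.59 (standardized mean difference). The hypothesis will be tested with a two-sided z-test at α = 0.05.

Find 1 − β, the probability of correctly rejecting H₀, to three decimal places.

Power ≈ 0.790

Noncentrality parameter: λ = d·√(n/2) = 0.59 × √(44/2) = 2.7673
Critical value for a two-sided test at α = 0.05: z_{α/2} = 1.960.
Power = Φ(λ − 1.960) + Φ(−λ − 1.960) = Φ(0.807) + Φ(-4.727) = 0.7903 + 0.0000 = 0.7903.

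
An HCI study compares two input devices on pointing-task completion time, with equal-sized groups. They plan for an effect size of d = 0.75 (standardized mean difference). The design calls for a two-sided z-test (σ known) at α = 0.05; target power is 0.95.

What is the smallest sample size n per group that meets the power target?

For power 0.95 need Φ(δ − z_{0.025}) = 0.95, so δ = z_{0.025} + z_{0.05} = 1.960 + 1.645 = 3.605.
(Ignoring the negligible lower-tail rejection probability gives the usual closed-form inversion.)
δ = d·√(n/2) ⇒ n = 2(δ/d)² = 2 × (3.605 / 0.75)² = 46.20.
Rounding up, n = 47 per group.

n = 47 per group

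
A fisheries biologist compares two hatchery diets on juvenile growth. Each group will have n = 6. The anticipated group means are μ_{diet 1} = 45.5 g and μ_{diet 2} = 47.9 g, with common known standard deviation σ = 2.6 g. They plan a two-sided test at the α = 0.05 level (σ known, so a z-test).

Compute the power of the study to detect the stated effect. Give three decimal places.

Standardized effect: d = |μ_{diet 1} − μ_{diet 2}| / σ = |45.5 − 47.9| / 2.6 = 0.9231
Noncentrality parameter: δ = d·√(n/2) = 0.9231 × √(6/2) = 1.5988
Two-sided α = 0.05 → critical value z_{0.025} = 1.960.
Power = Φ(δ − 1.960) + Φ(−δ − 1.960) = Φ(-0.361) + Φ(-3.559) = 0.3590 + 0.0002 = 0.3592.

Power ≈ 0.359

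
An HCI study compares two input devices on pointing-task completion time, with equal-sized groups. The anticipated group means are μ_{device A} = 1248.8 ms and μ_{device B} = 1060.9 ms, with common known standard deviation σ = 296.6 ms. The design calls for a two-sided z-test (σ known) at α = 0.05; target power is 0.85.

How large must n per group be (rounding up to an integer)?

n = 45 per group

Standardized effect: d = |μ_{device A} − μ_{device B}| / σ = |1248.8 − 1060.9| / 296.6 = 0.6335
Set Φ(δ − 1.960) = 0.85; then δ − 1.960 = Φ⁻¹(0.85) = 1.036, giving δ = 2.996.
(The Φ(−δ − z_{α/2}) term is vanishingly small for δ > 0 and is dropped in the standard sample-size formula.)
δ = d·√(n/2) ⇒ n = 2(δ/d)² = 2 × (2.996 / 0.6335)² = 44.74.
Rounding up, n = 45 per group.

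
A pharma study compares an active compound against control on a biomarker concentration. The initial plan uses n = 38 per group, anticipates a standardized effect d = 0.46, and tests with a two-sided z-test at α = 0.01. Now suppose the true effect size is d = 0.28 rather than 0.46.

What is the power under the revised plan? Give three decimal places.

With d = 0.28: δ = d·√(n/2) = 0.28 × √(38/2) = 1.2205. Critical value z_{0.005} = 2.576.
Revised power = Φ(δ − 2.576) + Φ(−δ − 2.576) = Φ(-1.355) + Φ(-3.796) = 0.0877 + 0.0001 = 0.0877.

Power ≈ 0.088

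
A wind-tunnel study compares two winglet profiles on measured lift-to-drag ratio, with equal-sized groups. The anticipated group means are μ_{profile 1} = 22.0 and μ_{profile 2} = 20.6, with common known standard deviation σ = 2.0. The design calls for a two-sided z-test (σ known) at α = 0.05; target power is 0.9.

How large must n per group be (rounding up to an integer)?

n = 43 per group

Standardized effect: d = |μ_{profile 1} − μ_{profile 2}| / σ = |22.0 − 20.6| / 2.0 = 0.7000
For power 0.9 need Φ(δ − z_{0.025}) = 0.9, so δ = z_{0.025} + z_{0.10} = 1.960 + 1.282 = 3.242.
(The Φ(−δ − z_{α/2}) term is vanishingly small for δ > 0 and is dropped in the standard sample-size formula.)
δ = d·√(n/2) ⇒ n = 2(δ/d)² = 2 × (3.242 / 0.7000)² = 42.89.
Rounding up, n = 43 per group.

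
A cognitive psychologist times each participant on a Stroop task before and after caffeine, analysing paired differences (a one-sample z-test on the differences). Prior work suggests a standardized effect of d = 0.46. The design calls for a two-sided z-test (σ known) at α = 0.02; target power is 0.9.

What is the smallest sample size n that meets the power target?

n = 62

Set Φ(δ − 2.326) = 0.9; then δ − 2.326 = Φ⁻¹(0.9) = 1.282, giving δ = 3.608.
(Ignoring the negligible lower-tail rejection probability gives the usual closed-form inversion.)
δ = d·√n ⇒ n = (δ/d)² = (3.608 / 0.46)² = 61.52.
Round up to the next whole unit.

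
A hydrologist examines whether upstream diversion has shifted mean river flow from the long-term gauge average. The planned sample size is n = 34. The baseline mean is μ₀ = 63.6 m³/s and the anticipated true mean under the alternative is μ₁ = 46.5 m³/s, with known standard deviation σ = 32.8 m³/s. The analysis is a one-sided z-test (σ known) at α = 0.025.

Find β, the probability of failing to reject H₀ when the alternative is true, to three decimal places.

β ≈ 0.140

Standardized effect: d = |μ₁ − μ₀| / σ = |46.5 − 63.6| / 32.8 = 0.5213
Noncentrality parameter: δ = d·√n = 0.5213 × √34 = 3.0399
One-sided α = 0.025 → critical value z_{0.025} = 1.960.
Power = Φ(δ − 1.960) = Φ(1.080) = 0.8599.
Type II error: β = 1 − power = 1 − 0.8599 = 0.1401.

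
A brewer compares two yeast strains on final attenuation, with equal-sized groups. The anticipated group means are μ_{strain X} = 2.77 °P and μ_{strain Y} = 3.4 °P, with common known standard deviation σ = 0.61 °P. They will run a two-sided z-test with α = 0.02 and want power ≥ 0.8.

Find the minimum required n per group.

Standardized effect: d = |μ_{strain X} − μ_{strain Y}| / σ = |2.77 − 3.4| / 0.61 = 1.0328
For power 0.8 need Φ(δ − z_{0.01}) = 0.8, so δ = z_{0.01} + z_{0.20} = 2.326 + 0.842 = 3.168.
(Ignoring the negligible lower-tail rejection probability gives the usual closed-form inversion.)
δ = d·√(n/2) ⇒ n = 2(δ/d)² = 2 × (3.168 / 1.0328)² = 18.82.
Round up to the next whole unit.

n = 19 per group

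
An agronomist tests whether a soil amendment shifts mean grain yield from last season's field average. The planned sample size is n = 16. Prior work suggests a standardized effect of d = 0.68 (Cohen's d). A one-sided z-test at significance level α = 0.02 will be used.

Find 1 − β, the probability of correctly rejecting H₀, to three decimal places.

Power ≈ 0.747

Noncentrality parameter: δ = d·√n = 0.68 × √16 = 2.7200
One-sided α = 0.02 → critical value z_{0.02} = 2.054.
Power = P(Z > 2.054 − δ) = Φ(0.666) = 0.7474.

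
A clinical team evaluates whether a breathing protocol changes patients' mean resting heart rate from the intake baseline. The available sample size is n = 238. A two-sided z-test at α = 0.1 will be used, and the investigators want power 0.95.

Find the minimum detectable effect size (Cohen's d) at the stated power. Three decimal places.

Need Φ(δ − 1.645) = 0.95, so δ = 1.645 + 1.645 = 3.290.
(The second rejection-region term Φ(−δ − z_{α/2}) is negligible and dropped.)
δ = d·√n ⇒ d = δ/√n = 3.290/√238 = 0.2132.

d ≈ 0.213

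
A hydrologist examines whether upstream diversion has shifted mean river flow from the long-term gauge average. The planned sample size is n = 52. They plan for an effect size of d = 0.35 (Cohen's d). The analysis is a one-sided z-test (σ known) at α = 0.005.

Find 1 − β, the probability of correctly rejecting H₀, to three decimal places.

Noncentrality parameter: δ = d·√n = 0.35 × √52 = 2.5239
One-sided α = 0.005 → critical value z_{0.005} = 2.576.
Power = Φ(δ − 2.576) = Φ(-0.052) = 0.4793.

Power ≈ 0.479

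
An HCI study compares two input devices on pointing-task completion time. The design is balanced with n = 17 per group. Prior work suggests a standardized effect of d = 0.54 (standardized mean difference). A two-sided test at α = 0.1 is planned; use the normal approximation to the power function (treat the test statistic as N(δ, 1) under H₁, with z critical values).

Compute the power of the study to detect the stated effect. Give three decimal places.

Noncentrality parameter: δ = d·√(n/2) = 0.54 × √(17/2) = 1.5744
Two-sided α = 0.1 → critical value z_{0.05} = 1.645.
Power = Φ(δ − 1.645) + Φ(−δ − 1.645) = Φ(-0.070) + Φ(-3.219) = 0.4719 + 0.0006 = 0.4725.

Power ≈ 0.473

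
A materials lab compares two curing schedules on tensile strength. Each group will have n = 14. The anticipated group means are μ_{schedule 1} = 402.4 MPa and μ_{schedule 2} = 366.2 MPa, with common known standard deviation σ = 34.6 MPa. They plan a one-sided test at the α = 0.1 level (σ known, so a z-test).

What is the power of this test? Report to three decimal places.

Power ≈ 0.931

Standardized effect: d = |μ_{schedule 1} − μ_{schedule 2}| / σ = |402.4 − 366.2| / 34.6 = 1.0462
Noncentrality parameter: δ = d·√(n/2) = 1.0462 × √(14/2) = 2.7681
One-sided α = 0.1 → critical value z_{0.1} = 1.282.
Power = P(Z > 1.282 − δ) = Φ(1.487) = 0.9314.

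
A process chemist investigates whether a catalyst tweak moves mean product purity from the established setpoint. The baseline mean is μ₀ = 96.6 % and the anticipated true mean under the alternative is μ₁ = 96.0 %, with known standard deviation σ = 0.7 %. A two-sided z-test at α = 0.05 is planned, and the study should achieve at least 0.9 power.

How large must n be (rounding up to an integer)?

n = 15

Standardized effect: d = |μ₁ − μ₀| / σ = |96.0 − 96.6| / 0.7 = 0.8571
Set Φ(δ − 1.960) = 0.9; then δ − 1.960 = Φ⁻¹(0.9) = 1.282, giving δ = 3.242.
(Ignoring the negligible lower-tail rejection probability gives the usual closed-form inversion.)
δ = d·√n ⇒ n = (δ/d)² = (3.242 / 0.8571)² = 14.30.
Round up to the next whole unit.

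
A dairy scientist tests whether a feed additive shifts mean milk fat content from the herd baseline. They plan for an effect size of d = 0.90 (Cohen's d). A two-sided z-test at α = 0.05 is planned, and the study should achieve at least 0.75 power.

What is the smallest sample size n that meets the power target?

For power 0.75 need Φ(δ − z_{0.025}) = 0.75, so δ = z_{0.025} + z_{0.25} = 1.960 + 0.674 = 2.634.
(The Φ(−δ − z_{α/2}) term is vanishingly small for δ > 0 and is dropped in the standard sample-size formula.)
δ = d·√n ⇒ n = (δ/d)² = (2.634 / 0.90)² = 8.57.
Round up to the next whole unit.

n = 9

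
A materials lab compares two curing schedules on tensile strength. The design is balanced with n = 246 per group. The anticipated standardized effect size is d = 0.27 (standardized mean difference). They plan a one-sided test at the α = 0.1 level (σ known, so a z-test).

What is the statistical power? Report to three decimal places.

Power ≈ 0.957

Noncentrality parameter: λ = d·√(n/2) = 0.27 × √(246/2) = 2.9944
Critical value for a one-sided test at α = 0.1: z_α = 1.282.
Power = P(Z > 1.282 − λ) = Φ(1.713) = 0.9566.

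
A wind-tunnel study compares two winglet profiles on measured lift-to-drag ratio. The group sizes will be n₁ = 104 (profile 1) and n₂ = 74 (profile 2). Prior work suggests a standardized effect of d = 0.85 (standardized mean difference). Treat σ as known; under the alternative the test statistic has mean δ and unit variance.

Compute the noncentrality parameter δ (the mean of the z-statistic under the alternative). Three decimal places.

δ ≈ 5.589

δ = d / √(1/n₁ + 1/n₂) = 0.85 / √(1/104 + 1/74) = 5.5891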